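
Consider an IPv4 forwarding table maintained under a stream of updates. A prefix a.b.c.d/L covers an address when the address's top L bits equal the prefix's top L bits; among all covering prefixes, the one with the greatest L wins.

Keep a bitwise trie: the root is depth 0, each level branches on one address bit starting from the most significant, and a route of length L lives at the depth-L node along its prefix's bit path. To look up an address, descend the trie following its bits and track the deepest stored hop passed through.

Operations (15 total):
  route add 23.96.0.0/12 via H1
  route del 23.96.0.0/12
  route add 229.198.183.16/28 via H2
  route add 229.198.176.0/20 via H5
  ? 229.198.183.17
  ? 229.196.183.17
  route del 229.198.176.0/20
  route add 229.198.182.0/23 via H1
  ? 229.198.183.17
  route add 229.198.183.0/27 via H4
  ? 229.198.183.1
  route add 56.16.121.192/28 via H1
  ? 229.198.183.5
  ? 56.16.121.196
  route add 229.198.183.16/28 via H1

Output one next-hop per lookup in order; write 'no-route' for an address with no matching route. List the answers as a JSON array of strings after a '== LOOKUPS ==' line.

Process each operation:
  + 23.96.0.0/12 (H1) depth=12
  del 23.96.0.0/12 (clear depth 12)
  + 229.198.183.16/28 (H2) depth=28
  + 229.198.176.0/20 (H5) depth=20
  Q 229.198.183.17: descend 1110010111000110101101110001 ; hops seen [H5,H2] ; pick H2
  Q 229.196.183.17: descend 11100101110001 ; hops seen [∅] ; pick no-route
  del 229.198.176.0/20 (clear depth 20)
  + 229.198.182.0/23 (H1) depth=23
  Q 229.198.183.17: descend 1110010111000110101101110001 ; hops seen [H1,H2] ; pick H2
  + 229.198.183.0/27 (H4) depth=27
  Q 229.198.183.1: descend 111001011100011010110111000 ; hops seen [H1,H4] ; pick H4
  + 56.16.121.192/28 (H1) depth=28
  Q 229.198.183.5: descend 111001011100011010110111000 ; hops seen [H1,H4] ; pick H4
  Q 56.16.121.196: descend 0011100000010000011110011100 ; hops seen [H1] ; pick H1
  + 229.198.183.16/28 (H1) depth=28

== LOOKUPS ==
["H2","no-route","H2","H4","H4","H1"]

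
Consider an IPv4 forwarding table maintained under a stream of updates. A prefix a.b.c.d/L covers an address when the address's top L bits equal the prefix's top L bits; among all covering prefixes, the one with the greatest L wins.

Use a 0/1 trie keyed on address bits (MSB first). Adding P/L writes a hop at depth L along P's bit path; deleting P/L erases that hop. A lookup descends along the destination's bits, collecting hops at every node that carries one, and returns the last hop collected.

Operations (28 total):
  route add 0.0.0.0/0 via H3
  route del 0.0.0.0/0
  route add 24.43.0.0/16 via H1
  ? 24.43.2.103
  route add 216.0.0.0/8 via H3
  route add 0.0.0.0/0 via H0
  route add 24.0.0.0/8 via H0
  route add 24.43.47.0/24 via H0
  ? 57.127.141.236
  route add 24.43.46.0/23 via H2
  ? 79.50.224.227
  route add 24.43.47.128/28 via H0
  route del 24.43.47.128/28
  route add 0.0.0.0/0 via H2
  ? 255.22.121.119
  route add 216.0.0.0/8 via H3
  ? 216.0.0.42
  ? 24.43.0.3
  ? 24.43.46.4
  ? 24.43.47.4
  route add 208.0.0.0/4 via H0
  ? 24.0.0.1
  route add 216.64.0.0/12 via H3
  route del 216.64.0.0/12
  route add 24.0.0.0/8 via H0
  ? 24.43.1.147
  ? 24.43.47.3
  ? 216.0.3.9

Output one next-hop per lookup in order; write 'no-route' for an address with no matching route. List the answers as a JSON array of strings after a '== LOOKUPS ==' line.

Trace:
  add 0.0.0.0/0 -> H3 at depth 0
  del 0.0.0.0/0 (clear depth 0)
  add 24.43.0.0/16 -> H1 at depth 16
  ? 24.43.2.103  path d0:-→d1:-→d2:-→d3:-→d4:-→d5:-→d6:-→d7:-→d8:-→d9:-→d10:-→d11:-→d12:-→d13:-→d14:-→d15:-→d16:H1  best=H1
  add 216.0.0.0/8 -> H3 at depth 8
  add 0.0.0.0/0 -> H0 at depth 0
  add 24.0.0.0/8 -> H0 at depth 8
  add 24.43.47.0/24 -> H0 at depth 24
  ? 57.127.141.236  path d0:H0→d1:-→d2:-  best=H0
  add 24.43.46.0/23 -> H2 at depth 23
  ? 79.50.224.227  path d0:H0→d1:-  best=H0
  add 24.43.47.128/28 -> H0 at depth 28
  del 24.43.47.128/28 (clear depth 28)
  add 0.0.0.0/0 -> H2 at depth 0
  ? 255.22.121.119  path d0:H2→d1:-→d2:-  best=H2
  add 216.0.0.0/8 -> H3 at depth 8
  ? 216.0.0.42  path d0:H2→d1:-→d2:-→d3:-→d4:-→d5:-→d6:-→d7:-→d8:H3  best=H3
  ? 24.43.0.3  path d0:H2→d1:-→d2:-→d3:-→d4:-→d5:-→d6:-→d7:-→d8:H0→d9:-→d10:-→d11:-→d12:-→d13:-→d14:-→d15:-→d16:H1→d17:-→d18:-  best=H1
  ? 24.43.46.4  path d0:H2→d1:-→d2:-→d3:-→d4:-→d5:-→d6:-→d7:-→d8:H0→d9:-→d10:-→d11:-→d12:-→d13:-→d14:-→d15:-→d16:H1→d17:-→d18:-→d19:-→d20:-→d21:-→d22:-→d23:H2  best=H2
  ? 24.43.47.4  path d0:H2→d1:-→d2:-→d3:-→d4:-→d5:-→d6:-→d7:-→d8:H0→d9:-→d10:-→d11:-→d12:-→d13:-→d14:-→d15:-→d16:H1→d17:-→d18:-→d19:-→d20:-→d21:-→d22:-→d23:H2→d24:H0  best=H0
  add 208.0.0.0/4 -> H0 at depth 4
  ? 24.0.0.1  path d0:H2→d1:-→d2:-→d3:-→d4:-→d5:-→d6:-→d7:-→d8:H0→d9:-→d10:-  best=H0
  add 216.64.0.0/12 -> H3 at depth 12
  del 216.64.0.0/12 (clear depth 12)
  add 24.0.0.0/8 -> H0 at depth 8
  ? 24.43.1.147  path d0:H2→d1:-→d2:-→d3:-→d4:-→d5:-→d6:-→d7:-→d8:H0→d9:-→d10:-→d11:-→d12:-→d13:-→d14:-→d15:-→d16:H1→d17:-→d18:-  best=H1
  ? 24.43.47.3  path d0:H2→d1:-→d2:-→d3:-→d4:-→d5:-→d6:-→d7:-→d8:H0→d9:-→d10:-→d11:-→d12:-→d13:-→d14:-→d15:-→d16:H1→d17:-→d18:-→d19:-→d20:-→d21:-→d22:-→d23:H2→d24:H0  best=H0
  ? 216.0.3.9  path d0:H2→d1:-→d2:-→d3:-→d4:H0→d5:-→d6:-→d7:-→d8:H3→d9:-  best=H3

== LOOKUPS ==
["H1","H0","H0","H2","H3","H1","H2","H0","H0","H1","H0","H3"]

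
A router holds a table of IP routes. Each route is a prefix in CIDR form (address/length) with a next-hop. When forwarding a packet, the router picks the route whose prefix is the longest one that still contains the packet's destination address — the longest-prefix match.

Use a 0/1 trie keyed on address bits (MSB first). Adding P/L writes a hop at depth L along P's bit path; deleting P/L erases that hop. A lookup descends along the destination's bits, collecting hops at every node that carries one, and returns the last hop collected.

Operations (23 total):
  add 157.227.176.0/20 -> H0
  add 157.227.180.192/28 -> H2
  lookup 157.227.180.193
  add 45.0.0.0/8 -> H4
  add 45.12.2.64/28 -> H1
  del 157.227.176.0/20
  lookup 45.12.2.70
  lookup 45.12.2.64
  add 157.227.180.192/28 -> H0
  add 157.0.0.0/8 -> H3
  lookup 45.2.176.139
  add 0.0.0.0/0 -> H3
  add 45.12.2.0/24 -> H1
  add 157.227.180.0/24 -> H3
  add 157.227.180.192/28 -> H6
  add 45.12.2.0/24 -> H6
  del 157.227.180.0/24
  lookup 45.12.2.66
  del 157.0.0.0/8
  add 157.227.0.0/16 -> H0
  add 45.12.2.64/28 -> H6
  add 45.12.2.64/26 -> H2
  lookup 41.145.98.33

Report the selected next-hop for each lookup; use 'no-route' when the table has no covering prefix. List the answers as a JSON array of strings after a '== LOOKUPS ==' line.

Trace:
  add 157.227.176.0/20 -> H0 at depth 20
  add 157.227.180.192/28 -> H2 at depth 28
  Q 157.227.180.193: descend 1001110111100011101101001100 ; hops seen [H0,H2] ; pick H2
  add 45.0.0.0/8 -> H4 at depth 8
  add 45.12.2.64/28 -> H1 at depth 28
  del 157.227.176.0/20 (clear depth 20)
  Q 45.12.2.70: descend 0010110100001100000000100100 ; hops seen [H4,H1] ; pick H1
  Q 45.12.2.64: descend 0010110100001100000000100100 ; hops seen [H4,H1] ; pick H1
  add 157.227.180.192/28 -> H0 at depth 28
  add 157.0.0.0/8 -> H3 at depth 8
  Q 45.2.176.139: descend 001011010000 ; hops seen [H4] ; pick H4
  add 0.0.0.0/0 -> H3 at depth 0
  add 45.12.2.0/24 -> H1 at depth 24
  add 157.227.180.0/24 -> H3 at depth 24
  add 157.227.180.192/28 -> H6 at depth 28
  add 45.12.2.0/24 -> H6 at depth 24
  del 157.227.180.0/24 (clear depth 24)
  Q 45.12.2.66: descend 0010110100001100000000100100 ; hops seen [H3,H4,H6,H1] ; pick H1
  del 157.0.0.0/8 (clear depth 8)
  add 157.227.0.0/16 -> H0 at depth 16
  add 45.12.2.64/28 -> H6 at depth 28
  add 45.12.2.64/26 -> H2 at depth 26
  Q 41.145.98.33: descend 00101 ; hops seen [H3] ; pick H3

== LOOKUPS ==
["H2","H1","H1","H4","H1","H3"]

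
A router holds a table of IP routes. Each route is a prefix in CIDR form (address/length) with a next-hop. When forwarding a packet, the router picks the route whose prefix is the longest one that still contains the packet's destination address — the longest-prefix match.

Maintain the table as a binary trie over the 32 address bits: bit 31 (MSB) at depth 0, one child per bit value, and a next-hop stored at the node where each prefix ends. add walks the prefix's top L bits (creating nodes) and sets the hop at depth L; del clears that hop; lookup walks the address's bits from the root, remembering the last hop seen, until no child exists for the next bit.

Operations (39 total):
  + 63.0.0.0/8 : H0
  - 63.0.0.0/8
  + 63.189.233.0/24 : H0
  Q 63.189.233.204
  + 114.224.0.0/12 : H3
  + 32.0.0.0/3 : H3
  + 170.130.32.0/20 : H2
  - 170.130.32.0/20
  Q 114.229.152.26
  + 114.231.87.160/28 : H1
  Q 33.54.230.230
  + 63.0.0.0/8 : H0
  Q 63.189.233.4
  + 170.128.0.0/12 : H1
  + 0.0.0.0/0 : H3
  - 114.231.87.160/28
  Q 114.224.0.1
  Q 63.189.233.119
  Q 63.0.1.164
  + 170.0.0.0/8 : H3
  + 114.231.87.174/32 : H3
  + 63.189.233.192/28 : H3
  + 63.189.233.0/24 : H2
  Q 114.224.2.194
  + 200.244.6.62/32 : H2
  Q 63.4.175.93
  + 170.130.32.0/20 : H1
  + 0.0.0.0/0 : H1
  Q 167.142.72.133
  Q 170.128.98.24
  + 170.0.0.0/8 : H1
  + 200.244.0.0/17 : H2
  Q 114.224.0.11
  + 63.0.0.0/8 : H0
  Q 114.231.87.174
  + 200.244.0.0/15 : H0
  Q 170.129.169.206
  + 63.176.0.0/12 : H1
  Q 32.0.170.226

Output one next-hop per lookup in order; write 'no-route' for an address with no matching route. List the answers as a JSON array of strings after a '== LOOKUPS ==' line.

Apply in order:
  add 63.0.0.0/8 -> H0 at depth 8
  del 63.0.0.0/8 (clear depth 8)
  add 63.189.233.0/24 -> H0 at depth 24
  lookup 63.189.233.204: bits 001111111011110111101001 walk d0:-→d1:-→d2:-→d3:-→d4:-→d5:-→d6:-→d7:-→d8:-→d9:-→d10:-→d11:-→d12:-→d13:-→d14:-→d15:-→d16:-→d17:-→d18:-→d19:-→d20:-→d21:-→d22:-→d23:-→d24:H0 -> H0
  add 114.224.0.0/12 -> H3 at depth 12
  add 32.0.0.0/3 -> H3 at depth 3
  add 170.130.32.0/20 -> H2 at depth 20
  del 170.130.32.0/20 (clear depth 20)
  lookup 114.229.152.26: bits 011100101110 walk d0:-→d1:-→d2:-→d3:-→d4:-→d5:-→d6:-→d7:-→d8:-→d9:-→d10:-→d11:-→d12:H3 -> H3
  add 114.231.87.160/28 -> H1 at depth 28
  lookup 33.54.230.230: bits 001 walk d0:-→d1:-→d2:-→d3:H3 -> H3
  add 63.0.0.0/8 -> H0 at depth 8
  lookup 63.189.233.4: bits 001111111011110111101001 walk d0:-→d1:-→d2:-→d3:H3→d4:-→d5:-→d6:-→d7:-→d8:H0→d9:-→d10:-→d11:-→d12:-→d13:-→d14:-→d15:-→d16:-→d17:-→d18:-→d19:-→d20:-→d21:-→d22:-→d23:-→d24:H0 -> H0
  add 170.128.0.0/12 -> H1 at depth 12
  add 0.0.0.0/0 -> H3 at depth 0
  del 114.231.87.160/28 (clear depth 28)
  lookup 114.224.0.1: bits 0111001011100 walk d0:H3→d1:-→d2:-→d3:-→d4:-→d5:-→d6:-→d7:-→d8:-→d9:-→d10:-→d11:-→d12:H3→d13:- -> H3
  lookup 63.189.233.119: bits 001111111011110111101001 walk d0:H3→d1:-→d2:-→d3:H3→d4:-→d5:-→d6:-→d7:-→d8:H0→d9:-→d10:-→d11:-→d12:-→d13:-→d14:-→d15:-→d16:-→d17:-→d18:-→d19:-→d20:-→d21:-→d22:-→d23:-→d24:H0 -> H0
  lookup 63.0.1.164: bits 00111111 walk d0:H3→d1:-→d2:-→d3:H3→d4:-→d5:-→d6:-→d7:-→d8:H0 -> H0
  add 170.0.0.0/8 -> H3 at depth 8
  add 114.231.87.174/32 -> H3 at depth 32
  add 63.189.233.192/28 -> H3 at depth 28
  add 63.189.233.0/24 -> H2 at depth 24
  lookup 114.224.2.194: bits 0111001011100 walk d0:H3→d1:-→d2:-→d3:-→d4:-→d5:-→d6:-→d7:-→d8:-→d9:-→d10:-→d11:-→d12:H3→d13:- -> H3
  add 200.244.6.62/32 -> H2 at depth 32
  lookup 63.4.175.93: bits 00111111 walk d0:H3→d1:-→d2:-→d3:H3→d4:-→d5:-→d6:-→d7:-→d8:H0 -> H0
  add 170.130.32.0/20 -> H1 at depth 20
  add 0.0.0.0/0 -> H1 at depth 0
  lookup 167.142.72.133: bits 1010 walk d0:H1→d1:-→d2:-→d3:-→d4:- -> H1
  lookup 170.128.98.24: bits 10101010100000 walk d0:H1→d1:-→d2:-→d3:-→d4:-→d5:-→d6:-→d7:-→d8:H3→d9:-→d10:-→d11:-→d12:H1→d13:-→d14:- -> H1
  add 170.0.0.0/8 -> H1 at depth 8
  add 200.244.0.0/17 -> H2 at depth 17
  lookup 114.224.0.11: bits 0111001011100 walk d0:H1→d1:-→d2:-→d3:-→d4:-→d5:-→d6:-→d7:-→d8:-→d9:-→d10:-→d11:-→d12:H3→d13:- -> H3
  add 63.0.0.0/8 -> H0 at depth 8
  lookup 114.231.87.174: bits 01110010111001110101011110101110 walk d0:H1→d1:-→d2:-→d3:-→d4:-→d5:-→d6:-→d7:-→d8:-→d9:-→d10:-→d11:-→d12:H3→d13:-→d14:-→d15:-→d16:-→d17:-→d18:-→d19:-→d20:-→d21:-→d22:-→d23:-→d24:-→d25:-→d26:-→d27:-→d28:-→d29:-→d30:-→d31:-→d32:H3 -> H3
  add 200.244.0.0/15 -> H0 at depth 15
  lookup 170.129.169.206: bits 10101010100000 walk d0:H1→d1:-→d2:-→d3:-→d4:-→d5:-→d6:-→d7:-→d8:H1→d9:-→d10:-→d11:-→d12:H1→d13:-→d14:- -> H1
  add 63.176.0.0/12 -> H1 at depth 12
  lookup 32.0.170.226: bits 001 walk d0:H1→d1:-→d2:-→d3:H3 -> H3

== LOOKUPS ==
["H0","H3","H3","H0","H3","H0","H0","H3","H0","H1","H1","H3","H3","H1","H3"]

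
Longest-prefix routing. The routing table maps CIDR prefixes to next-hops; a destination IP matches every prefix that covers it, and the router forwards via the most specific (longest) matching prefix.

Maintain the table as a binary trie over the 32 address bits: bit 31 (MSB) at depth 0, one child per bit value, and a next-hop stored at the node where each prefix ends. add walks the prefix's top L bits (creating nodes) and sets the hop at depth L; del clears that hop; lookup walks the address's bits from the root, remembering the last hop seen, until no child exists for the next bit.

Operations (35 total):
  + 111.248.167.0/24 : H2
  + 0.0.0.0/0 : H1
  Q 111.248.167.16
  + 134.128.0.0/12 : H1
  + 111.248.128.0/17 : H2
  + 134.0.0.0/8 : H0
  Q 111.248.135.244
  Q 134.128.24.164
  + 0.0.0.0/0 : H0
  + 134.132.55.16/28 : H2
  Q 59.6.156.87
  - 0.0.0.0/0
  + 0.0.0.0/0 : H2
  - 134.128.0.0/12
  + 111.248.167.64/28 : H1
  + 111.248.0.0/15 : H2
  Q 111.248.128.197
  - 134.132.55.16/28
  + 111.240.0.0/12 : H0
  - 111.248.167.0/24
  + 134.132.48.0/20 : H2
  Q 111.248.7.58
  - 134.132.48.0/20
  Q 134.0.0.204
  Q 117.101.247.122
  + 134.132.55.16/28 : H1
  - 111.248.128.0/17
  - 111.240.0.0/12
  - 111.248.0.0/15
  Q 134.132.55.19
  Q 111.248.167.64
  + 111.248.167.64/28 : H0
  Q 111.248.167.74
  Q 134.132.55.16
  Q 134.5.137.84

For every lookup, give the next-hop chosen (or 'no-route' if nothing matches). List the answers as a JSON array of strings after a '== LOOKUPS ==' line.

Trace:
  add 111.248.167.0/24 -> H2 at depth 24
  add 0.0.0.0/0 -> H1 at depth 0
  ? 111.248.167.16  path d0:H1→d1:-→d2:-→d3:-→d4:-→d5:-→d6:-→d7:-→d8:-→d9:-→d10:-→d11:-→d12:-→d13:-→d14:-→d15:-→d16:-→d17:-→d18:-→d19:-→d20:-→d21:-→d22:-→d23:-→d24:H2  best=H2
  add 134.128.0.0/12 -> H1 at depth 12
  add 111.248.128.0/17 -> H2 at depth 17
  add 134.0.0.0/8 -> H0 at depth 8
  ? 111.248.135.244  path d0:H1→d1:-→d2:-→d3:-→d4:-→d5:-→d6:-→d7:-→d8:-→d9:-→d10:-→d11:-→d12:-→d13:-→d14:-→d15:-→d16:-→d17:H2→d18:-  best=H2
  ? 134.128.24.164  path d0:H1→d1:-→d2:-→d3:-→d4:-→d5:-→d6:-→d7:-→d8:H0→d9:-→d10:-→d11:-→d12:H1  best=H1
  add 0.0.0.0/0 -> H0 at depth 0
  add 134.132.55.16/28 -> H2 at depth 28
  ? 59.6.156.87  path d0:H0→d1:-  best=H0
  - 0.0.0.0/0 clear@0
  add 0.0.0.0/0 -> H2 at depth 0
  - 134.128.0.0/12 clear@12
  add 111.248.167.64/28 -> H1 at depth 28
  add 111.248.0.0/15 -> H2 at depth 15
  ? 111.248.128.197  path d0:H2→d1:-→d2:-→d3:-→d4:-→d5:-→d6:-→d7:-→d8:-→d9:-→d10:-→d11:-→d12:-→d13:-→d14:-→d15:H2→d16:-→d17:H2→d18:-  best=H2
  - 134.132.55.16/28 clear@28
  add 111.240.0.0/12 -> H0 at depth 12
  - 111.248.167.0/24 clear@24
  add 134.132.48.0/20 -> H2 at depth 20
  ? 111.248.7.58  path d0:H2→d1:-→d2:-→d3:-→d4:-→d5:-→d6:-→d7:-→d8:-→d9:-→d10:-→d11:-→d12:H0→d13:-→d14:-→d15:H2→d16:-  best=H2
  - 134.132.48.0/20 clear@20
  ? 134.0.0.204  path d0:H2→d1:-→d2:-→d3:-→d4:-→d5:-→d6:-→d7:-→d8:H0  best=H0
  ? 117.101.247.122  path d0:H2→d1:-→d2:-→d3:-  best=H2
  add 134.132.55.16/28 -> H1 at depth 28
  - 111.248.128.0/17 clear@17
  - 111.240.0.0/12 clear@12
  - 111.248.0.0/15 clear@15
  ? 134.132.55.19  path d0:H2→d1:-→d2:-→d3:-→d4:-→d5:-→d6:-→d7:-→d8:H0→d9:-→d10:-→d11:-→d12:-→d13:-→d14:-→d15:-→d16:-→d17:-→d18:-→d19:-→d20:-→d21:-→d22:-→d23:-→d24:-→d25:-→d26:-→d27:-→d28:H1  best=H1
  ? 111.248.167.64  path d0:H2→d1:-→d2:-→d3:-→d4:-→d5:-→d6:-→d7:-→d8:-→d9:-→d10:-→d11:-→d12:-→d13:-→d14:-→d15:-→d16:-→d17:-→d18:-→d19:-→d20:-→d21:-→d22:-→d23:-→d24:-→d25:-→d26:-→d27:-→d28:H1  best=H1
  add 111.248.167.64/28 -> H0 at depth 28
  ? 111.248.167.74  path d0:H2→d1:-→d2:-→d3:-→d4:-→d5:-→d6:-→d7:-→d8:-→d9:-→d10:-→d11:-→d12:-→d13:-→d14:-→d15:-→d16:-→d17:-→d18:-→d19:-→d20:-→d21:-→d22:-→d23:-→d24:-→d25:-→d26:-→d27:-→d28:H0  best=H0
  ? 134.132.55.16  path d0:H2→d1:-→d2:-→d3:-→d4:-→d5:-→d6:-→d7:-→d8:H0→d9:-→d10:-→d11:-→d12:-→d13:-→d14:-→d15:-→d16:-→d17:-→d18:-→d19:-→d20:-→d21:-→d22:-→d23:-→d24:-→d25:-→d26:-→d27:-→d28:H1  best=H1
  ? 134.5.137.84  path d0:H2→d1:-→d2:-→d3:-→d4:-→d5:-→d6:-→d7:-→d8:H0  best=H0

== LOOKUPS ==
["H2","H2","H1","H0","H2","H2","H0","H2","H1","H1","H0","H1","H0"]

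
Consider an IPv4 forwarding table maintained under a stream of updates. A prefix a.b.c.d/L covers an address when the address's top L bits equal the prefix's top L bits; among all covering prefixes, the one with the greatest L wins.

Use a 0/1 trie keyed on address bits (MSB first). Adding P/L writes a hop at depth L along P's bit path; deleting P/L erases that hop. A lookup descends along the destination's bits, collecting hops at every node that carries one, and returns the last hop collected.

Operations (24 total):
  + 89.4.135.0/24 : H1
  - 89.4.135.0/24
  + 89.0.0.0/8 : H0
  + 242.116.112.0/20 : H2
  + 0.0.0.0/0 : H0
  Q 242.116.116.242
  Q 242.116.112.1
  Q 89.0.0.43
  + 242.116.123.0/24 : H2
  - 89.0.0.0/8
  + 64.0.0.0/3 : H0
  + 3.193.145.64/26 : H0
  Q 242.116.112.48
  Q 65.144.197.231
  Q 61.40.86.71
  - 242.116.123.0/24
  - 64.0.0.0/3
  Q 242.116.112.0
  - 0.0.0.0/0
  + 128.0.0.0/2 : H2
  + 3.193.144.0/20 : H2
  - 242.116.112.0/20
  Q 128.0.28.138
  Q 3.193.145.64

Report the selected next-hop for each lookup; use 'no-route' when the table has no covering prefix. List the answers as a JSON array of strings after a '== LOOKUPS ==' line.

Trace:
  add 89.4.135.0/24 -> H1 at depth 24
  - 89.4.135.0/24 clear@24
  add 89.0.0.0/8 -> H0 at depth 8
  add 242.116.112.0/20 -> H2 at depth 20
  add 0.0.0.0/0 -> H0 at depth 0
  ? 242.116.116.242  path d0:H0→d1:-→d2:-→d3:-→d4:-→d5:-→d6:-→d7:-→d8:-→d9:-→d10:-→d11:-→d12:-→d13:-→d14:-→d15:-→d16:-→d17:-→d18:-→d19:-→d20:H2  best=H2
  ? 242.116.112.1  path d0:H0→d1:-→d2:-→d3:-→d4:-→d5:-→d6:-→d7:-→d8:-→d9:-→d10:-→d11:-→d12:-→d13:-→d14:-→d15:-→d16:-→d17:-→d18:-→d19:-→d20:H2  best=H2
  ? 89.0.0.43  path d0:H0→d1:-→d2:-→d3:-→d4:-→d5:-→d6:-→d7:-→d8:H0→d9:-→d10:-→d11:-→d12:-→d13:-  best=H0
  add 242.116.123.0/24 -> H2 at depth 24
  - 89.0.0.0/8 clear@8
  add 64.0.0.0/3 -> H0 at depth 3
  add 3.193.145.64/26 -> H0 at depth 26
  ? 242.116.112.48  path d0:H0→d1:-→d2:-→d3:-→d4:-→d5:-→d6:-→d7:-→d8:-→d9:-→d10:-→d11:-→d12:-→d13:-→d14:-→d15:-→d16:-→d17:-→d18:-→d19:-→d20:H2  best=H2
  ? 65.144.197.231  path d0:H0→d1:-→d2:-→d3:H0  best=H0
  ? 61.40.86.71  path d0:H0→d1:-→d2:-  best=H0
  - 242.116.123.0/24 clear@24
  - 64.0.0.0/3 clear@3
  ? 242.116.112.0  path d0:H0→d1:-→d2:-→d3:-→d4:-→d5:-→d6:-→d7:-→d8:-→d9:-→d10:-→d11:-→d12:-→d13:-→d14:-→d15:-→d16:-→d17:-→d18:-→d19:-→d20:H2  best=H2
  - 0.0.0.0/0 clear@0
  add 128.0.0.0/2 -> H2 at depth 2
  add 3.193.144.0/20 -> H2 at depth 20
  - 242.116.112.0/20 clear@20
  ? 128.0.28.138  path d0:-→d1:-→d2:H2  best=H2
  ? 3.193.145.64  path d0:-→d1:-→d2:-→d3:-→d4:-→d5:-→d6:-→d7:-→d8:-→d9:-→d10:-→d11:-→d12:-→d13:-→d14:-→d15:-→d16:-→d17:-→d18:-→d19:-→d20:H2→d21:-→d22:-→d23:-→d24:-→d25:-→d26:H0  best=H0

== LOOKUPS ==
["H2","H2","H0","H2","H0","H0","H2","H2","H0"]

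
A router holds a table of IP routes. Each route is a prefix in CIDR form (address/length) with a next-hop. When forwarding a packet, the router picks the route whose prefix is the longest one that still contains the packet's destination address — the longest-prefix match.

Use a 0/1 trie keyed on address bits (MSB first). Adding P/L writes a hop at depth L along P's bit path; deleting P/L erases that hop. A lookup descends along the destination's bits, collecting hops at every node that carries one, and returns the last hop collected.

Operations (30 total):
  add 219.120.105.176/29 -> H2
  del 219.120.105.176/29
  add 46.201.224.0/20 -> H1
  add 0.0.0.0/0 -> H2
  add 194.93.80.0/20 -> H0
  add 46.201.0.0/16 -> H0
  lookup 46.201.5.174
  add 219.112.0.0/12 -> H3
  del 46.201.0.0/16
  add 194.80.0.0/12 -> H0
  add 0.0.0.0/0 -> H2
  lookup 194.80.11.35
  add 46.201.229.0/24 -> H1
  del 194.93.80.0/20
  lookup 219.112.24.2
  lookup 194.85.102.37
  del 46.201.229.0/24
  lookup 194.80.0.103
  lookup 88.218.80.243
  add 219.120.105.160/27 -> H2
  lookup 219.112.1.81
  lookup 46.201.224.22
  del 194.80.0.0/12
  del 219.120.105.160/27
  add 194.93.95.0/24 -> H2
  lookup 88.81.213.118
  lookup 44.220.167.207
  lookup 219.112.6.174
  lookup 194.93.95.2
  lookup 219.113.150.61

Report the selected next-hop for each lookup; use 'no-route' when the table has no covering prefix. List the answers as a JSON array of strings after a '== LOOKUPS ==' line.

Apply in order:
  + 219.120.105.176/29 (H2) depth=29
  - 219.120.105.176/29 clear@29
  + 46.201.224.0/20 (H1) depth=20
  + 0.0.0.0/0 (H2) depth=0
  + 194.93.80.0/20 (H0) depth=20
  + 46.201.0.0/16 (H0) depth=16
  lookup 46.201.5.174: bits 0010111011001001 walk d0:H2→d1:-→d2:-→d3:-→d4:-→d5:-→d6:-→d7:-→d8:-→d9:-→d10:-→d11:-→d12:-→d13:-→d14:-→d15:-→d16:H0 -> H0
  + 219.112.0.0/12 (H3) depth=12
  - 46.201.0.0/16 clear@16
  + 194.80.0.0/12 (H0) depth=12
  + 0.0.0.0/0 (H2) depth=0
  lookup 194.80.11.35: bits 110000100101 walk d0:H2→d1:-→d2:-→d3:-→d4:-→d5:-→d6:-→d7:-→d8:-→d9:-→d10:-→d11:-→d12:H0 -> H0
  + 46.201.229.0/24 (H1) depth=24
  - 194.93.80.0/20 clear@20
  lookup 219.112.24.2: bits 110110110111 walk d0:H2→d1:-→d2:-→d3:-→d4:-→d5:-→d6:-→d7:-→d8:-→d9:-→d10:-→d11:-→d12:H3 -> H3
  lookup 194.85.102.37: bits 110000100101 walk d0:H2→d1:-→d2:-→d3:-→d4:-→d5:-→d6:-→d7:-→d8:-→d9:-→d10:-→d11:-→d12:H0 -> H0
  - 46.201.229.0/24 clear@24
  lookup 194.80.0.103: bits 110000100101 walk d0:H2→d1:-→d2:-→d3:-→d4:-→d5:-→d6:-→d7:-→d8:-→d9:-→d10:-→d11:-→d12:H0 -> H0
  lookup 88.218.80.243: bits 0 walk d0:H2→d1:- -> H2
  + 219.120.105.160/27 (H2) depth=27
  lookup 219.112.1.81: bits 110110110111 walk d0:H2→d1:-→d2:-→d3:-→d4:-→d5:-→d6:-→d7:-→d8:-→d9:-→d10:-→d11:-→d12:H3 -> H3
  lookup 46.201.224.22: bits 001011101100100111100 walk d0:H2→d1:-→d2:-→d3:-→d4:-→d5:-→d6:-→d7:-→d8:-→d9:-→d10:-→d11:-→d12:-→d13:-→d14:-→d15:-→d16:-→d17:-→d18:-→d19:-→d20:H1→d21:- -> H1
  - 194.80.0.0/12 clear@12
  - 219.120.105.160/27 clear@27
  + 194.93.95.0/24 (H2) depth=24
  lookup 88.81.213.118: bits 0 walk d0:H2→d1:- -> H2
  lookup 44.220.167.207: bits 001011 walk d0:H2→d1:-→d2:-→d3:-→d4:-→d5:-→d6:- -> H2
  lookup 219.112.6.174: bits 110110110111 walk d0:H2→d1:-→d2:-→d3:-→d4:-→d5:-→d6:-→d7:-→d8:-→d9:-→d10:-→d11:-→d12:H3 -> H3
  lookup 194.93.95.2: bits 110000100101110101011111 walk d0:H2→d1:-→d2:-→d3:-→d4:-→d5:-→d6:-→d7:-→d8:-→d9:-→d10:-→d11:-→d12:-→d13:-→d14:-→d15:-→d16:-→d17:-→d18:-→d19:-→d20:-→d21:-→d22:-→d23:-→d24:H2 -> H2
  lookup 219.113.150.61: bits 110110110111 walk d0:H2→d1:-→d2:-→d3:-→d4:-→d5:-→d6:-→d7:-→d8:-→d9:-→d10:-→d11:-→d12:H3 -> H3

== LOOKUPS ==
["H0","H0","H3","H0","H0","H2","H3","H1","H2","H2","H3","H2","H3"]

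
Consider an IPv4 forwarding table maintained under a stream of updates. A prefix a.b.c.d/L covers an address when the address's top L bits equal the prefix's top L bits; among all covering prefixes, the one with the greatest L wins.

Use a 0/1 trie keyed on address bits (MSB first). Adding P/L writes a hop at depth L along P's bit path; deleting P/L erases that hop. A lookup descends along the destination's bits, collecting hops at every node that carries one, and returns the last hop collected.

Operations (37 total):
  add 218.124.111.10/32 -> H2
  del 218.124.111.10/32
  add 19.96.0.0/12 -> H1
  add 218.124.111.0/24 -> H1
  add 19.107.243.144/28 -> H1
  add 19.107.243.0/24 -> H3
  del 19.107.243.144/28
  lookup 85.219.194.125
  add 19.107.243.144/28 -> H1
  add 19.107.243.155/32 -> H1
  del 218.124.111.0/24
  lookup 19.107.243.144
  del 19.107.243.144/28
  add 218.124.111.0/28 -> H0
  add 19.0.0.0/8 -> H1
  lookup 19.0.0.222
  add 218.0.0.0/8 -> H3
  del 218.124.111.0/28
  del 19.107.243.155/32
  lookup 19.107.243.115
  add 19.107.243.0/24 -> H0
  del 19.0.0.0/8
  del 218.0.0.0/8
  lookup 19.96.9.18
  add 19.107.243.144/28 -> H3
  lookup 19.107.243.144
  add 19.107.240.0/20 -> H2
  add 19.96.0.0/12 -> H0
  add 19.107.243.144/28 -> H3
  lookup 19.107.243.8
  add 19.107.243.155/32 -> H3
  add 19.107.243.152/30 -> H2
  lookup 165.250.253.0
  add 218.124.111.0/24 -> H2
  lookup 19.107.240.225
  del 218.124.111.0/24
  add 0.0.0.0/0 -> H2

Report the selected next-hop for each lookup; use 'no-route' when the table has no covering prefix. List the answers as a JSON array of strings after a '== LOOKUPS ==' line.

Process each operation:
  add 218.124.111.10/32 -> H2 at depth 32
  - 218.124.111.10/32 clear@32
  add 19.96.0.0/12 -> H1 at depth 12
  add 218.124.111.0/24 -> H1 at depth 24
  add 19.107.243.144/28 -> H1 at depth 28
  add 19.107.243.0/24 -> H3 at depth 24
  - 19.107.243.144/28 clear@28
  lookup 85.219.194.125: bits 0 walk d0:-→d1:- -> no-route
  add 19.107.243.144/28 -> H1 at depth 28
  add 19.107.243.155/32 -> H1 at depth 32
  - 218.124.111.0/24 clear@24
  lookup 19.107.243.144: bits 0001001101101011111100111001 walk d0:-→d1:-→d2:-→d3:-→d4:-→d5:-→d6:-→d7:-→d8:-→d9:-→d10:-→d11:-→d12:H1→d13:-→d14:-→d15:-→d16:-→d17:-→d18:-→d19:-→d20:-→d21:-→d22:-→d23:-→d24:H3→d25:-→d26:-→d27:-→d28:H1 -> H1
  - 19.107.243.144/28 clear@28
  add 218.124.111.0/28 -> H0 at depth 28
  add 19.0.0.0/8 -> H1 at depth 8
  lookup 19.0.0.222: bits 000100110 walk d0:-→d1:-→d2:-→d3:-→d4:-→d5:-→d6:-→d7:-→d8:H1→d9:- -> H1
  add 218.0.0.0/8 -> H3 at depth 8
  - 218.124.111.0/28 clear@28
  - 19.107.243.155/32 clear@32
  lookup 19.107.243.115: bits 000100110110101111110011 walk d0:-→d1:-→d2:-→d3:-→d4:-→d5:-→d6:-→d7:-→d8:H1→d9:-→d10:-→d11:-→d12:H1→d13:-→d14:-→d15:-→d16:-→d17:-→d18:-→d19:-→d20:-→d21:-→d22:-→d23:-→d24:H3 -> H3
  add 19.107.243.0/24 -> H0 at depth 24
  - 19.0.0.0/8 clear@8
  - 218.0.0.0/8 clear@8
  lookup 19.96.9.18: bits 000100110110 walk d0:-→d1:-→d2:-→d3:-→d4:-→d5:-→d6:-→d7:-→d8:-→d9:-→d10:-→d11:-→d12:H1 -> H1
  add 19.107.243.144/28 -> H3 at depth 28
  lookup 19.107.243.144: bits 0001001101101011111100111001 walk d0:-→d1:-→d2:-→d3:-→d4:-→d5:-→d6:-→d7:-→d8:-→d9:-→d10:-→d11:-→d12:H1→d13:-→d14:-→d15:-→d16:-→d17:-→d18:-→d19:-→d20:-→d21:-→d22:-→d23:-→d24:H0→d25:-→d26:-→d27:-→d28:H3 -> H3
  add 19.107.240.0/20 -> H2 at depth 20
  add 19.96.0.0/12 -> H0 at depth 12
  add 19.107.243.144/28 -> H3 at depth 28
  lookup 19.107.243.8: bits 000100110110101111110011 walk d0:-→d1:-→d2:-→d3:-→d4:-→d5:-→d6:-→d7:-→d8:-→d9:-→d10:-→d11:-→d12:H0→d13:-→d14:-→d15:-→d16:-→d17:-→d18:-→d19:-→d20:H2→d21:-→d22:-→d23:-→d24:H0 -> H0
  add 19.107.243.155/32 -> H3 at depth 32
  add 19.107.243.152/30 -> H2 at depth 30
  lookup 165.250.253.0: bits 1 walk d0:-→d1:- -> no-route
  add 218.124.111.0/24 -> H2 at depth 24
  lookup 19.107.240.225: bits 0001001101101011111100 walk d0:-→d1:-→d2:-→d3:-→d4:-→d5:-→d6:-→d7:-→d8:-→d9:-→d10:-→d11:-→d12:H0→d13:-→d14:-→d15:-→d16:-→d17:-→d18:-→d19:-→d20:H2→d21:-→d22:- -> H2
  - 218.124.111.0/24 clear@24
  add 0.0.0.0/0 -> H2 at depth 0

== LOOKUPS ==
["no-route","H1","H1","H3","H1","H3","H0","no-route","H2"]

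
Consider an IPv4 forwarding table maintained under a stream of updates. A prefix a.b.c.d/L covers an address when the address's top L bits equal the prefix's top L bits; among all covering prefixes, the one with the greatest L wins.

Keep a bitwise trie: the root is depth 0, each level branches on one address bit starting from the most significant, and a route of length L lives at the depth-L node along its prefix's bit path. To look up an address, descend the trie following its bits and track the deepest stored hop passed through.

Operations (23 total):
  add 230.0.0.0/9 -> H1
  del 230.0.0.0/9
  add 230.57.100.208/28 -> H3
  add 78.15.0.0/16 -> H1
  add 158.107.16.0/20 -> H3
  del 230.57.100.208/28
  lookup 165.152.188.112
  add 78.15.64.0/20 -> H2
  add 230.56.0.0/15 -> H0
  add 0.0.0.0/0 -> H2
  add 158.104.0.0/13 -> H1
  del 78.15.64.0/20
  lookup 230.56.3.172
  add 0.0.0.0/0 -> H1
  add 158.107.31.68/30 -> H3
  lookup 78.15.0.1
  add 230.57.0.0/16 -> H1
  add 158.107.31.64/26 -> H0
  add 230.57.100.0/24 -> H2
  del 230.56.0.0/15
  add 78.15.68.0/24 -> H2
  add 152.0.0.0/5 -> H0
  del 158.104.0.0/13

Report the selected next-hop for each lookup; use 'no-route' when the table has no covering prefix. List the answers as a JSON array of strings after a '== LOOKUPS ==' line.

Apply in order:
  add 230.0.0.0/9 -> H1 at depth 9
  - 230.0.0.0/9 clear@9
  add 230.57.100.208/28 -> H3 at depth 28
  add 78.15.0.0/16 -> H1 at depth 16
  add 158.107.16.0/20 -> H3 at depth 20
  - 230.57.100.208/28 clear@28
  Q 165.152.188.112: descend 10 ; hops seen [∅] ; pick no-route
  add 78.15.64.0/20 -> H2 at depth 20
  add 230.56.0.0/15 -> H0 at depth 15
  add 0.0.0.0/0 -> H2 at depth 0
  add 158.104.0.0/13 -> H1 at depth 13
  - 78.15.64.0/20 clear@20
  Q 230.56.3.172: descend 111001100011100 ; hops seen [H2,H0] ; pick H0
  add 0.0.0.0/0 -> H1 at depth 0
  add 158.107.31.68/30 -> H3 at depth 30
  Q 78.15.0.1: descend 01001110000011110 ; hops seen [H1,H1] ; pick H1
  add 230.57.0.0/16 -> H1 at depth 16
  add 158.107.31.64/26 -> H0 at depth 26
  add 230.57.100.0/24 -> H2 at depth 24
  - 230.56.0.0/15 clear@15
  add 78.15.68.0/24 -> H2 at depth 24
  add 152.0.0.0/5 -> H0 at depth 5
  - 158.104.0.0/13 clear@13

== LOOKUPS ==
["no-route","H0","H1"]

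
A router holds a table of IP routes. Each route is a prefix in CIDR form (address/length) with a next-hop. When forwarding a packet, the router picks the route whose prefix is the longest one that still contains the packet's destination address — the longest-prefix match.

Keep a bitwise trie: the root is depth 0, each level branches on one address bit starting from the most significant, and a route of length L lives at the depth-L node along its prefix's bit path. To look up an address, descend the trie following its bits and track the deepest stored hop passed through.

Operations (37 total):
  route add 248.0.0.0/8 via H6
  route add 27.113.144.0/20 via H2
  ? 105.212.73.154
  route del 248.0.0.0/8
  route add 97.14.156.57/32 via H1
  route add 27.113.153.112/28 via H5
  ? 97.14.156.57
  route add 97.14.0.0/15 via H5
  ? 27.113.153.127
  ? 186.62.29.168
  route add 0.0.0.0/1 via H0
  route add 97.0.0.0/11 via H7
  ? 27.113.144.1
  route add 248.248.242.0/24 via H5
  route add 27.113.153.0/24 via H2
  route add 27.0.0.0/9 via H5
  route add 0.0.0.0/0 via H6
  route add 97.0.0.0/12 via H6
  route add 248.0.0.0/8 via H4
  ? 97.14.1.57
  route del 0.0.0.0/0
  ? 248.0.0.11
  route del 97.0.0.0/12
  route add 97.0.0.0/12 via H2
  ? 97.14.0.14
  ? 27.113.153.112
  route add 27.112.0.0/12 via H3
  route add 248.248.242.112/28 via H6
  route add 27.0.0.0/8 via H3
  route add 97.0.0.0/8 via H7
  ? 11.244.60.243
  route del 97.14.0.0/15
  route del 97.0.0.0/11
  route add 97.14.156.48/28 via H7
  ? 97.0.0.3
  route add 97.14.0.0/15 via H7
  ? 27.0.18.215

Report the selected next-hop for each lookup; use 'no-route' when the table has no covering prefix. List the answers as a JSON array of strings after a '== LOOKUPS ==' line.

Process each operation:
  + 248.0.0.0/8 (H6) depth=8
  + 27.113.144.0/20 (H2) depth=20
  Q 105.212.73.154: descend 0 ; hops seen [∅] ; pick no-route
  - 248.0.0.0/8 clear@8
  + 97.14.156.57/32 (H1) depth=32
  + 27.113.153.112/28 (H5) depth=28
  Q 97.14.156.57: descend 01100001000011101001110000111001 ; hops seen [H1] ; pick H1
  + 97.14.0.0/15 (H5) depth=15
  Q 27.113.153.127: descend 0001101101110001100110010111 ; hops seen [H2,H5] ; pick H5
  Q 186.62.29.168: descend 1 ; hops seen [∅] ; pick no-route
  + 0.0.0.0/1 (H0) depth=1
  + 97.0.0.0/11 (H7) depth=11
  Q 27.113.144.1: descend 00011011011100011001 ; hops seen [H0,H2] ; pick H2
  + 248.248.242.0/24 (H5) depth=24
  + 27.113.153.0/24 (H2) depth=24
  + 27.0.0.0/9 (H5) depth=9
  + 0.0.0.0/0 (H6) depth=0
  + 97.0.0.0/12 (H6) depth=12
  + 248.0.0.0/8 (H4) depth=8
  Q 97.14.1.57: descend 0110000100001110 ; hops seen [H6,H0,H7,H6,H5] ; pick H5
  - 0.0.0.0/0 clear@0
  Q 248.0.0.11: descend 11111000 ; hops seen [H4] ; pick H4
  - 97.0.0.0/12 clear@12
  + 97.0.0.0/12 (H2) depth=12
  Q 97.14.0.14: descend 0110000100001110 ; hops seen [H0,H7,H2,H5] ; pick H5
  Q 27.113.153.112: descend 0001101101110001100110010111 ; hops seen [H0,H5,H2,H2,H5] ; pick H5
  + 27.112.0.0/12 (H3) depth=12
  + 248.248.242.112/28 (H6) depth=28
  + 27.0.0.0/8 (H3) depth=8
  + 97.0.0.0/8 (H7) depth=8
  Q 11.244.60.243: descend 000 ; hops seen [H0] ; pick H0
  - 97.14.0.0/15 clear@15
  - 97.0.0.0/11 clear@11
  + 97.14.156.48/28 (H7) depth=28
  Q 97.0.0.3: descend 011000010000 ; hops seen [H0,H7,H2] ; pick H2
  + 97.14.0.0/15 (H7) depth=15
  Q 27.0.18.215: descend 000110110 ; hops seen [H0,H3,H5] ; pick H5

== LOOKUPS ==
["no-route","H1","H5","no-route","H2","H5","H4","H5","H5","H0","H2","H5"]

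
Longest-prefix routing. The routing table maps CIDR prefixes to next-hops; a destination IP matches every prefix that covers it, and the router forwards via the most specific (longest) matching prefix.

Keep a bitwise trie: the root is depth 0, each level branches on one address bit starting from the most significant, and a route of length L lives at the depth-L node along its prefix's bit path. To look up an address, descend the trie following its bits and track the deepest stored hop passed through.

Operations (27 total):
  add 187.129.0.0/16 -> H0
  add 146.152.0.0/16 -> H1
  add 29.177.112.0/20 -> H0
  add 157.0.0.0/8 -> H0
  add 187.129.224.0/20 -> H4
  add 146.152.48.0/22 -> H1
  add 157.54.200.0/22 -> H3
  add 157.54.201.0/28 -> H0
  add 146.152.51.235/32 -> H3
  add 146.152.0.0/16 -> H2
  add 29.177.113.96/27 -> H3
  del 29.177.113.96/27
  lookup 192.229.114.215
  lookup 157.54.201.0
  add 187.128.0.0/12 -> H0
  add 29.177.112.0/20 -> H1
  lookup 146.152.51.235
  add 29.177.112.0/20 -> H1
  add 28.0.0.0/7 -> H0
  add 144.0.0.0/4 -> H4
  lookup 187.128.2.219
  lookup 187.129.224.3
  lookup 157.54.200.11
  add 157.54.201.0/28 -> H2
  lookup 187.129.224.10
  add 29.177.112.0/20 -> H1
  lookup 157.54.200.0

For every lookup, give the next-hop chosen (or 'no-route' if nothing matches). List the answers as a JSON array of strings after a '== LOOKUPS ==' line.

Apply in order:
  add 187.129.0.0/16 -> H0 at depth 16
  add 146.152.0.0/16 -> H1 at depth 16
  add 29.177.112.0/20 -> H0 at depth 20
  add 157.0.0.0/8 -> H0 at depth 8
  add 187.129.224.0/20 -> H4 at depth 20
  add 146.152.48.0/22 -> H1 at depth 22
  add 157.54.200.0/22 -> H3 at depth 22
  add 157.54.201.0/28 -> H0 at depth 28
  add 146.152.51.235/32 -> H3 at depth 32
  add 146.152.0.0/16 -> H2 at depth 16
  add 29.177.113.96/27 -> H3 at depth 27
  - 29.177.113.96/27 clear@27
  Q 192.229.114.215: descend 1 ; hops seen [∅] ; pick no-route
  Q 157.54.201.0: descend 1001110100110110110010010000 ; hops seen [H0,H3,H0] ; pick H0
  add 187.128.0.0/12 -> H0 at depth 12
  add 29.177.112.0/20 -> H1 at depth 20
  Q 146.152.51.235: descend 10010010100110000011001111101011 ; hops seen [H2,H1,H3] ; pick H3
  add 29.177.112.0/20 -> H1 at depth 20
  add 28.0.0.0/7 -> H0 at depth 7
  add 144.0.0.0/4 -> H4 at depth 4
  Q 187.128.2.219: descend 101110111000000 ; hops seen [H0] ; pick H0
  Q 187.129.224.3: descend 10111011100000011110 ; hops seen [H0,H0,H4] ; pick H4
  Q 157.54.200.11: descend 10011101001101101100100 ; hops seen [H4,H0,H3] ; pick H3
  add 157.54.201.0/28 -> H2 at depth 28
  Q 187.129.224.10: descend 10111011100000011110 ; hops seen [H0,H0,H4] ; pick H4
  add 29.177.112.0/20 -> H1 at depth 20
  Q 157.54.200.0: descend 10011101001101101100100 ; hops seen [H4,H0,H3] ; pick H3

== LOOKUPS ==
["no-route","H0","H3","H0","H4","H3","H4","H3"]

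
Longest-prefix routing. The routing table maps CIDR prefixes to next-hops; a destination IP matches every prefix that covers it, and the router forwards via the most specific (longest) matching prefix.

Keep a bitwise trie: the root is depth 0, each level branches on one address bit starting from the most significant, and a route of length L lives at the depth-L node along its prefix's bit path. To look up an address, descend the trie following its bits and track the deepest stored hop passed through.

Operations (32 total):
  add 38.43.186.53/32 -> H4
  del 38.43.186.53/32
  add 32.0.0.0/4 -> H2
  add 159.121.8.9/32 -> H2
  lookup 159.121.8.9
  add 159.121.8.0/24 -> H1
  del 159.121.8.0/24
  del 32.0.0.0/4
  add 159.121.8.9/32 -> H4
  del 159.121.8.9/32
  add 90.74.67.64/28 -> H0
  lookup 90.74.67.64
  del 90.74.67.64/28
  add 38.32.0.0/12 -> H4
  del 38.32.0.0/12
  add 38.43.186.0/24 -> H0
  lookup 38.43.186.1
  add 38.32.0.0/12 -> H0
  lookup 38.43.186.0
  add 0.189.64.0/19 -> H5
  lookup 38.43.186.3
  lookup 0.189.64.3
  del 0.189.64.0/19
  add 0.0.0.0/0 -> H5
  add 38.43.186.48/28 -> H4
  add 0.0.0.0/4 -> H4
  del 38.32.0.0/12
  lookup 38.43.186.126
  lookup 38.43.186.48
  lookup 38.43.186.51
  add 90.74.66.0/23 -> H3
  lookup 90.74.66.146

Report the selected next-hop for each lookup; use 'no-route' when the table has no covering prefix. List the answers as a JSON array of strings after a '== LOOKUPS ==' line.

Apply in order:
  add 38.43.186.53/32 -> H4 at depth 32
  del 38.43.186.53/32 (clear depth 32)
  add 32.0.0.0/4 -> H2 at depth 4
  add 159.121.8.9/32 -> H2 at depth 32
  Q 159.121.8.9: descend 10011111011110010000100000001001 ; hops seen [H2] ; pick H2
  add 159.121.8.0/24 -> H1 at depth 24
  del 159.121.8.0/24 (clear depth 24)
  del 32.0.0.0/4 (clear depth 4)
  add 159.121.8.9/32 -> H4 at depth 32
  del 159.121.8.9/32 (clear depth 32)
  add 90.74.67.64/28 -> H0 at depth 28
  Q 90.74.67.64: descend 0101101001001010010000110100 ; hops seen [H0] ; pick H0
  del 90.74.67.64/28 (clear depth 28)
  add 38.32.0.0/12 -> H4 at depth 12
  del 38.32.0.0/12 (clear depth 12)
  add 38.43.186.0/24 -> H0 at depth 24
  Q 38.43.186.1: descend 00100110001010111011101000 ; hops seen [H0] ; pick H0
  add 38.32.0.0/12 -> H0 at depth 12
  Q 38.43.186.0: descend 00100110001010111011101000 ; hops seen [H0,H0] ; pick H0
  add 0.189.64.0/19 -> H5 at depth 19
  Q 38.43.186.3: descend 00100110001010111011101000 ; hops seen [H0,H0] ; pick H0
  Q 0.189.64.3: descend 0000000010111101010 ; hops seen [H5] ; pick H5
  del 0.189.64.0/19 (clear depth 19)
  add 0.0.0.0/0 -> H5 at depth 0
  add 38.43.186.48/28 -> H4 at depth 28
  add 0.0.0.0/4 -> H4 at depth 4
  del 38.32.0.0/12 (clear depth 12)
  Q 38.43.186.126: descend 0010011000101011101110100 ; hops seen [H5,H0] ; pick H0
  Q 38.43.186.48: descend 00100110001010111011101000110 ; hops seen [H5,H0,H4] ; pick H4
  Q 38.43.186.51: descend 00100110001010111011101000110 ; hops seen [H5,H0,H4] ; pick H4
  add 90.74.66.0/23 -> H3 at depth 23
  Q 90.74.66.146: descend 01011010010010100100001 ; hops seen [H5,H3] ; pick H3

== LOOKUPS ==
["H2","H0","H0","H0","H0","H5","H0","H4","H4","H3"]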